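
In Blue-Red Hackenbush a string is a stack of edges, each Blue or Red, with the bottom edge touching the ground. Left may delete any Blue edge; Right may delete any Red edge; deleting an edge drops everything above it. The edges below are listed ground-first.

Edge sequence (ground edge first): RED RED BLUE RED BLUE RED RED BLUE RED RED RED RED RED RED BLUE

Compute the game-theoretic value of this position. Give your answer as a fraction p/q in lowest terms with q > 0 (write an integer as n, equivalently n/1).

1 of 15 · R · max L −∞ · min R 0 ⇒ -1
2 of 15 · RR · max L −∞ · min R -1 ⇒ -2
3 of 15 · RRB · max L -2 · min R -1 ⇒ -3/2
4 of 15 · RRBR · max L -2 · min R -3/2 ⇒ -7/4
5 of 15 · RRBRB · max L -7/4 · min R -3/2 ⇒ -13/8
6 of 15 · RRBRBR · max L -7/4 · min R -13/8 ⇒ -27/16
7 of 15 · RRBRBRR · max L -7/4 · min R -27/16 ⇒ -55/32
8 of 15 · RRBRBRRB · max L -55/32 · min R -27/16 ⇒ -109/64
9 of 15 · RRBRBRRBR · max L -55/32 · min R -109/64 ⇒ -219/128
10 of 15 · RRBRBRRBRR · max L -55/32 · min R -219/128 ⇒ -439/256
11 of 15 · RRBRBRRBRRR · max L -55/32 · min R -439/256 ⇒ -879/512
12 of 15 · RRBRBRRBRRRR · max L -55/32 · min R -879/512 ⇒ -1759/1024
13 of 15 · RRBRBRRBRRRRR · max L -55/32 · min R -1759/1024 ⇒ -3519/2048
14 of 15 · RRBRBRRBRRRRRR · max L -55/32 · min R -3519/2048 ⇒ -7039/4096
15 of 15 · RRBRBRRBRRRRRRB · max L -7039/4096 · min R -3519/2048 ⇒ -14077/8192

-14077/8192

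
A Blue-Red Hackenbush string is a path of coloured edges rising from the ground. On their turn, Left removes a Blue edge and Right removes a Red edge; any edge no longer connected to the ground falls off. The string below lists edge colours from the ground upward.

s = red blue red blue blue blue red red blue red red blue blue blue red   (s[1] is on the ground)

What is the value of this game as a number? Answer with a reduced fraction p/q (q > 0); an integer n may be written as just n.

-9059/16384

edge 1 of 15 (red): { (no moves) | 0 } => -1
edge 2 of 15 (blue): { -1 | 0 } => -1/2
edge 3 of 15 (red): { -1 | -1/2, 0 } => -3/4
edge 4 of 15 (blue): { -1, -3/4 | -1/2, 0 } => -5/8
edge 5 of 15 (blue): { -1, -3/4, -5/8 | -1/2, 0 } => -9/16
edge 6 of 15 (blue): { -1, -3/4, -5/8, -9/16 | -1/2, 0 } => -17/32
edge 7 of 15 (red): { -1, -3/4, -5/8, -9/16 | -17/32, -1/2, 0 } => -35/64
edge 8 of 15 (red): { -1, -3/4, -5/8, -9/16 | -35/64, -17/32, -1/2, 0 } => -71/128
edge 9 of 15 (blue): { -1, -3/4, -5/8, -9/16, -71/128 | -35/64, -17/32, -1/2, 0 } => -141/256
edge 10 of 15 (red): { -1, -3/4, -5/8, -9/16, -71/128 | -141/256, -35/64, -17/32, -1/2, 0 } => -283/512
edge 11 of 15 (red): { -1, -3/4, -5/8, -9/16, -71/128 | -283/512, -141/256, -35/64, -17/32, -1/2, 0 } => -567/1024
edge 12 of 15 (blue): { -1, -3/4, -5/8, -9/16, -71/128, -567/1024 | -283/512, -141/256, -35/64, -17/32, -1/2, 0 } => -1133/2048
edge 13 of 15 (blue): { -1, -3/4, -5/8, -9/16, -71/128, -567/1024, -1133/2048 | -283/512, -141/256, -35/64, -17/32, -1/2, 0 } => -2265/4096
edge 14 of 15 (blue): { -1, -3/4, -5/8, -9/16, -71/128, -567/1024, -1133/2048, -2265/4096 | -283/512, -141/256, -35/64, -17/32, -1/2, 0 } => -4529/8192
edge 15 of 15 (red): { -1, -3/4, -5/8, -9/16, -71/128, -567/1024, -1133/2048, -2265/4096 | -4529/8192, -283/512, -141/256, -35/64, -17/32, -1/2, 0 } => -9059/16384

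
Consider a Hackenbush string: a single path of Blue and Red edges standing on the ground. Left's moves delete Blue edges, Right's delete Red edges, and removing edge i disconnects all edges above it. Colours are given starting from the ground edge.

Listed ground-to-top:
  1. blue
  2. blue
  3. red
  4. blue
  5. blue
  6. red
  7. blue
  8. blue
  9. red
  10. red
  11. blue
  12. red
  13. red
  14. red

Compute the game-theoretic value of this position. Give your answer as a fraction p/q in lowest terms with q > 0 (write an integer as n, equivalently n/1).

Recurse on prefixes of the 14-edge string blue blue red blue blue red blue blue red red blue red red red:
b: Left { 0 }, Right { (no moves) } → simplest 1
bb: Left { 0, 1 }, Right { (no moves) } → simplest 2
bbr: Left { 0, 1 }, Right { 2 } → simplest 3/2
bbrb: Left { 0, 1, 3/2 }, Right { 2 } → simplest 7/4
bbrbb: Left { 0, 1, 3/2, 7/4 }, Right { 2 } → simplest 15/8
bbrbbr: Left { 0, 1, 3/2, 7/4 }, Right { 15/8, 2 } → simplest 29/16
bbrbbrb: Left { 0, 1, 3/2, 7/4, 29/16 }, Right { 15/8, 2 } → simplest 59/32
bbrbbrbb: Left { 0, 1, 3/2, 7/4, 29/16, 59/32 }, Right { 15/8, 2 } → simplest 119/64
bbrbbrbbr: Left { 0, 1, 3/2, 7/4, 29/16, 59/32 }, Right { 119/64, 15/8, 2 } → simplest 237/128
bbrbbrbbrr: Left { 0, 1, 3/2, 7/4, 29/16, 59/32 }, Right { 237/128, 119/64, 15/8, 2 } → simplest 473/256
bbrbbrbbrrb: Left { 0, 1, 3/2, 7/4, 29/16, 59/32, 473/256 }, Right { 237/128, 119/64, 15/8, 2 } → simplest 947/512
bbrbbrbbrrbr: Left { 0, 1, 3/2, 7/4, 29/16, 59/32, 473/256 }, Right { 947/512, 237/128, 119/64, 15/8, 2 } → simplest 1893/1024
bbrbbrbbrrbrr: Left { 0, 1, 3/2, 7/4, 29/16, 59/32, 473/256 }, Right { 1893/1024, 947/512, 237/128, 119/64, 15/8, 2 } → simplest 3785/2048
bbrbbrbbrrbrrr: Left { 0, 1, 3/2, 7/4, 29/16, 59/32, 473/256 }, Right { 3785/2048, 1893/1024, 947/512, 237/128, 119/64, 15/8, 2 } → simplest 7569/4096

7569/4096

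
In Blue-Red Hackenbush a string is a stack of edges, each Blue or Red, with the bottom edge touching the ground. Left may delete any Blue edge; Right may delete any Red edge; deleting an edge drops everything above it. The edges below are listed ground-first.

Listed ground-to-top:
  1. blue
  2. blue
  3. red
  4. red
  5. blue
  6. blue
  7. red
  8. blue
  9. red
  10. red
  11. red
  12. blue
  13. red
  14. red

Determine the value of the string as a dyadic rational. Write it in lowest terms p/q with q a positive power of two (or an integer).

g_1 [b]  L=[0]  R=[]  gives 1
g_2 [bb]  L=[0; 1]  R=[]  gives 2
g_3 [bbr]  L=[0; 1]  R=[2]  gives 3/2
g_4 [bbrr]  L=[0; 1]  R=[3/2; 2]  gives 5/4
g_5 [bbrrb]  L=[0; 1; 5/4]  R=[3/2; 2]  gives 11/8
g_6 [bbrrbb]  L=[0; 1; 5/4; 11/8]  R=[3/2; 2]  gives 23/16
g_7 [bbrrbbr]  L=[0; 1; 5/4; 11/8]  R=[23/16; 3/2; 2]  gives 45/32
g_8 [bbrrbbrb]  L=[0; 1; 5/4; 11/8; 45/32]  R=[23/16; 3/2; 2]  gives 91/64
g_9 [bbrrbbrbr]  L=[0; 1; 5/4; 11/8; 45/32]  R=[91/64; 23/16; 3/2; 2]  gives 181/128
g_10 [bbrrbbrbrr]  L=[0; 1; 5/4; 11/8; 45/32]  R=[181/128; 91/64; 23/16; 3/2; 2]  gives 361/256
g_11 [bbrrbbrbrrr]  L=[0; 1; 5/4; 11/8; 45/32]  R=[361/256; 181/128; 91/64; 23/16; 3/2; 2]  gives 721/512
g_12 [bbrrbbrbrrrb]  L=[0; 1; 5/4; 11/8; 45/32; 721/512]  R=[361/256; 181/128; 91/64; 23/16; 3/2; 2]  gives 1443/1024
g_13 [bbrrbbrbrrrbr]  L=[0; 1; 5/4; 11/8; 45/32; 721/512]  R=[1443/1024; 361/256; 181/128; 91/64; 23/16; 3/2; 2]  gives 2885/2048
g_14 [bbrrbbrbrrrbrr]  L=[0; 1; 5/4; 11/8; 45/32; 721/512]  R=[2885/2048; 1443/1024; 361/256; 181/128; 91/64; 23/16; 3/2; 2]  gives 5769/4096

5769/4096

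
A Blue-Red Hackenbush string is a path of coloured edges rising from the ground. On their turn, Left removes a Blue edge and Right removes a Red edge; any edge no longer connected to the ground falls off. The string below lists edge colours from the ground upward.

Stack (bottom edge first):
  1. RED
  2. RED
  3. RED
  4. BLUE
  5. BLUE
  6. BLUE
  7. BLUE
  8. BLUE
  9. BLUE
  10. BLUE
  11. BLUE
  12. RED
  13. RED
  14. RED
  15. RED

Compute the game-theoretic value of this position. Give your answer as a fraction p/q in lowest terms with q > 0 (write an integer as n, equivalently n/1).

Prefix values for RED RED RED BLUE BLUE BLUE BLUE BLUE BLUE BLUE BLUE RED RED RED RED via {L|R} + simplicity:
val_1 [R]  L=[·]  R=[0]  → -1
val_2 [RR]  L=[·]  R=[-1; 0]  → -2
val_3 [RRR]  L=[·]  R=[-2; -1; 0]  → -3
val_4 [RRRB]  L=[-3]  R=[-2; -1; 0]  → -5/2
val_5 [RRRBB]  L=[-3; -5/2]  R=[-2; -1; 0]  → -9/4
val_6 [RRRBBB]  L=[-3; -5/2; -9/4]  R=[-2; -1; 0]  → -17/8
val_7 [RRRBBBB]  L=[-3; -5/2; -9/4; -17/8]  R=[-2; -1; 0]  → -33/16
val_8 [RRRBBBBB]  L=[-3; -5/2; -9/4; -17/8; -33/16]  R=[-2; -1; 0]  → -65/32
val_9 [RRRBBBBBB]  L=[-3; -5/2; -9/4; -17/8; -33/16; -65/32]  R=[-2; -1; 0]  → -129/64
val_10 [RRRBBBBBBB]  L=[-3; -5/2; -9/4; -17/8; -33/16; -65/32; -129/64]  R=[-2; -1; 0]  → -257/128
val_11 [RRRBBBBBBBB]  L=[-3; -5/2; -9/4; -17/8; -33/16; -65/32; -129/64; -257/128]  R=[-2; -1; 0]  → -513/256
val_12 [RRRBBBBBBBBR]  L=[-3; -5/2; -9/4; -17/8; -33/16; -65/32; -129/64; -257/128]  R=[-513/256; -2; -1; 0]  → -1027/512
val_13 [RRRBBBBBBBBRR]  L=[-3; -5/2; -9/4; -17/8; -33/16; -65/32; -129/64; -257/128]  R=[-1027/512; -513/256; -2; -1; 0]  → -2055/1024
val_14 [RRRBBBBBBBBRRR]  L=[-3; -5/2; -9/4; -17/8; -33/16; -65/32; -129/64; -257/128]  R=[-2055/1024; -1027/512; -513/256; -2; -1; 0]  → -4111/2048
val_15 [RRRBBBBBBBBRRRR]  L=[-3; -5/2; -9/4; -17/8; -33/16; -65/32; -129/64; -257/128]  R=[-4111/2048; -2055/1024; -1027/512; -513/256; -2; -1; 0]  → -8223/4096

-8223/4096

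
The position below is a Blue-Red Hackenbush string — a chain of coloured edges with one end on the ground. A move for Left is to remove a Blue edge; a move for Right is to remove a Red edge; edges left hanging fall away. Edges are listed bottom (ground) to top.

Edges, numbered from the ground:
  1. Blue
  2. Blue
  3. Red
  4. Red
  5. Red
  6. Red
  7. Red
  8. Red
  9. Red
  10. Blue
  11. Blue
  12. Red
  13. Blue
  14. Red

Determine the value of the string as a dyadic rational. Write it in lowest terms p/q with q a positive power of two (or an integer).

4149/4096

1 of 14 · B · max L 0 · min R +∞ → 1
2 of 14 · BB · max L 1 · min R +∞ → 2
3 of 14 · BBR · max L 1 · min R 2 → 3/2
4 of 14 · BBRR · max L 1 · min R 3/2 → 5/4
5 of 14 · BBRRR · max L 1 · min R 5/4 → 9/8
6 of 14 · BBRRRR · max L 1 · min R 9/8 → 17/16
7 of 14 · BBRRRRR · max L 1 · min R 17/16 → 33/32
8 of 14 · BBRRRRRR · max L 1 · min R 33/32 → 65/64
9 of 14 · BBRRRRRRR · max L 1 · min R 65/64 → 129/128
10 of 14 · BBRRRRRRRB · max L 129/128 · min R 65/64 → 259/256
11 of 14 · BBRRRRRRRBB · max L 259/256 · min R 65/64 → 519/512
12 of 14 · BBRRRRRRRBBR · max L 259/256 · min R 519/512 → 1037/1024
13 of 14 · BBRRRRRRRBBRB · max L 1037/1024 · min R 519/512 → 2075/2048
14 of 14 · BBRRRRRRRBBRBR · max L 1037/1024 · min R 2075/2048 → 4149/4096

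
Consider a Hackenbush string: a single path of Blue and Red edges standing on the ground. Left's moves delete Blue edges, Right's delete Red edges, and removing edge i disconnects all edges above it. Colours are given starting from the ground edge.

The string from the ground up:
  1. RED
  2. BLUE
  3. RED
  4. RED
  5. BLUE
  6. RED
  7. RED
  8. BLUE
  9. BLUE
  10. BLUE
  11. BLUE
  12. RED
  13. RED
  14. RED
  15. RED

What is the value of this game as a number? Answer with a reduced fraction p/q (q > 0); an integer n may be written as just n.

Recurse on prefixes of the 15-edge string RED BLUE RED RED BLUE RED RED BLUE BLUE BLUE BLUE RED RED RED RED:
G(R) = { — | 0 } ⇒ -1
G(RB) = { -1 | 0 } ⇒ -1/2
G(RBR) = { -1 | -1/2; 0 } ⇒ -3/4
G(RBRR) = { -1 | -3/4; -1/2; 0 } ⇒ -7/8
G(RBRRB) = { -1; -7/8 | -3/4; -1/2; 0 } ⇒ -13/16
G(RBRRBR) = { -1; -7/8 | -13/16; -3/4; -1/2; 0 } ⇒ -27/32
G(RBRRBRR) = { -1; -7/8 | -27/32; -13/16; -3/4; -1/2; 0 } ⇒ -55/64
G(RBRRBRRB) = { -1; -7/8; -55/64 | -27/32; -13/16; -3/4; -1/2; 0 } ⇒ -109/128
G(RBRRBRRBB) = { -1; -7/8; -55/64; -109/128 | -27/32; -13/16; -3/4; -1/2; 0 } ⇒ -217/256
G(RBRRBRRBBB) = { -1; -7/8; -55/64; -109/128; -217/256 | -27/32; -13/16; -3/4; -1/2; 0 } ⇒ -433/512
G(RBRRBRRBBBB) = { -1; -7/8; -55/64; -109/128; -217/256; -433/512 | -27/32; -13/16; -3/4; -1/2; 0 } ⇒ -865/1024
G(RBRRBRRBBBBR) = { -1; -7/8; -55/64; -109/128; -217/256; -433/512 | -865/1024; -27/32; -13/16; -3/4; -1/2; 0 } ⇒ -1731/2048
G(RBRRBRRBBBBRR) = { -1; -7/8; -55/64; -109/128; -217/256; -433/512 | -1731/2048; -865/1024; -27/32; -13/16; -3/4; -1/2; 0 } ⇒ -3463/4096
G(RBRRBRRBBBBRRR) = { -1; -7/8; -55/64; -109/128; -217/256; -433/512 | -3463/4096; -1731/2048; -865/1024; -27/32; -13/16; -3/4; -1/2; 0 } ⇒ -6927/8192
G(RBRRBRRBBBBRRRR) = { -1; -7/8; -55/64; -109/128; -217/256; -433/512 | -6927/8192; -3463/4096; -1731/2048; -865/1024; -27/32; -13/16; -3/4; -1/2; 0 } ⇒ -13855/16384

-13855/16384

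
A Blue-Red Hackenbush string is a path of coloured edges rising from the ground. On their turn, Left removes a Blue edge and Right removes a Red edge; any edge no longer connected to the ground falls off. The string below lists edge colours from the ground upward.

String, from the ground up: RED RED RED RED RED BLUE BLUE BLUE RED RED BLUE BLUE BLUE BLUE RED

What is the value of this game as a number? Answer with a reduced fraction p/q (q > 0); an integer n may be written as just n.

-4291/1024

R: Left { none }, Right { 0 } gives simplest -1
RR: Left { none }, Right { -1; 0 } gives simplest -2
RRR: Left { none }, Right { -2; -1; 0 } gives simplest -3
RRRR: Left { none }, Right { -3; -2; -1; 0 } gives simplest -4
RRRRR: Left { none }, Right { -4; -3; -2; -1; 0 } gives simplest -5
RRRRRB: Left { -5 }, Right { -4; -3; -2; -1; 0 } gives simplest -9/2
RRRRRBB: Left { -5; -9/2 }, Right { -4; -3; -2; -1; 0 } gives simplest -17/4
RRRRRBBB: Left { -5; -9/2; -17/4 }, Right { -4; -3; -2; -1; 0 } gives simplest -33/8
RRRRRBBBR: Left { -5; -9/2; -17/4 }, Right { -33/8; -4; -3; -2; -1; 0 } gives simplest -67/16
RRRRRBBBRR: Left { -5; -9/2; -17/4 }, Right { -67/16; -33/8; -4; -3; -2; -1; 0 } gives simplest -135/32
RRRRRBBBRRB: Left { -5; -9/2; -17/4; -135/32 }, Right { -67/16; -33/8; -4; -3; -2; -1; 0 } gives simplest -269/64
RRRRRBBBRRBB: Left { -5; -9/2; -17/4; -135/32; -269/64 }, Right { -67/16; -33/8; -4; -3; -2; -1; 0 } gives simplest -537/128
RRRRRBBBRRBBB: Left { -5; -9/2; -17/4; -135/32; -269/64; -537/128 }, Right { -67/16; -33/8; -4; -3; -2; -1; 0 } gives simplest -1073/256
RRRRRBBBRRBBBB: Left { -5; -9/2; -17/4; -135/32; -269/64; -537/128; -1073/256 }, Right { -67/16; -33/8; -4; -3; -2; -1; 0 } gives simplest -2145/512
RRRRRBBBRRBBBBR: Left { -5; -9/2; -17/4; -135/32; -269/64; -537/128; -1073/256 }, Right { -2145/512; -67/16; -33/8; -4; -3; -2; -1; 0 } gives simplest -4291/1024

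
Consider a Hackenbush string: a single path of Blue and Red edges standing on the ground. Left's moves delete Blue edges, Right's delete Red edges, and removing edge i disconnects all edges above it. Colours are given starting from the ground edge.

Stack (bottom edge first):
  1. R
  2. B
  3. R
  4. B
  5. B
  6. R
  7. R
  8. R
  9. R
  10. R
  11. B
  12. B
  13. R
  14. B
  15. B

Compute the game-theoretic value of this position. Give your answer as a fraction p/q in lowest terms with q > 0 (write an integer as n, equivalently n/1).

Build G(s[:k]) for k = 1..15, string s = R B R B B R R R R R B B R B B.
G(R) = { (no moves) | 0 } — -1
G(RB) = { -1 | 0 } — -1/2
G(RBR) = { -1 | -1/2; 0 } — -3/4
G(RBRB) = { -1; -3/4 | -1/2; 0 } — -5/8
G(RBRBB) = { -1; -3/4; -5/8 | -1/2; 0 } — -9/16
G(RBRBBR) = { -1; -3/4; -5/8 | -9/16; -1/2; 0 } — -19/32
G(RBRBBRR) = { -1; -3/4; -5/8 | -19/32; -9/16; -1/2; 0 } — -39/64
G(RBRBBRRR) = { -1; -3/4; -5/8 | -39/64; -19/32; -9/16; -1/2; 0 } — -79/128
G(RBRBBRRRR) = { -1; -3/4; -5/8 | -79/128; -39/64; -19/32; -9/16; -1/2; 0 } — -159/256
G(RBRBBRRRRR) = { -1; -3/4; -5/8 | -159/256; -79/128; -39/64; -19/32; -9/16; -1/2; 0 } — -319/512
G(RBRBBRRRRRB) = { -1; -3/4; -5/8; -319/512 | -159/256; -79/128; -39/64; -19/32; -9/16; -1/2; 0 } — -637/1024
G(RBRBBRRRRRBB) = { -1; -3/4; -5/8; -319/512; -637/1024 | -159/256; -79/128; -39/64; -19/32; -9/16; -1/2; 0 } — -1273/2048
G(RBRBBRRRRRBBR) = { -1; -3/4; -5/8; -319/512; -637/1024 | -1273/2048; -159/256; -79/128; -39/64; -19/32; -9/16; -1/2; 0 } — -2547/4096
G(RBRBBRRRRRBBRB) = { -1; -3/4; -5/8; -319/512; -637/1024; -2547/4096 | -1273/2048; -159/256; -79/128; -39/64; -19/32; -9/16; -1/2; 0 } — -5093/8192
G(RBRBBRRRRRBBRBB) = { -1; -3/4; -5/8; -319/512; -637/1024; -2547/4096; -5093/8192 | -1273/2048; -159/256; -79/128; -39/64; -19/32; -9/16; -1/2; 0 } — -10185/16384

-10185/16384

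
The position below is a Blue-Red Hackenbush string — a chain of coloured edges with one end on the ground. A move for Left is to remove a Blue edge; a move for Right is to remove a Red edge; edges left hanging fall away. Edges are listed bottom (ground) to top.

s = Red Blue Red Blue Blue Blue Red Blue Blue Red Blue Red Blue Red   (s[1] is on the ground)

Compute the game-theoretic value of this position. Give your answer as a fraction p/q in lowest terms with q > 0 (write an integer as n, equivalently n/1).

-4395/8192

Prefix values for Red Blue Red Blue Blue Blue Red Blue Blue Red Blue Red Blue Red via {L|R} + simplicity:
step 1: add Red to get R; options L={ ∅ } R={ 0 } → -1
step 2: add Blue to get RB; options L={ -1 } R={ 0 } → -1/2
step 3: add Red to get RBR; options L={ -1 } R={ -1/2, 0 } → -3/4
step 4: add Blue to get RBRB; options L={ -1, -3/4 } R={ -1/2, 0 } → -5/8
step 5: add Blue to get RBRBB; options L={ -1, -3/4, -5/8 } R={ -1/2, 0 } → -9/16
step 6: add Blue to get RBRBBB; options L={ -1, -3/4, -5/8, -9/16 } R={ -1/2, 0 } → -17/32
step 7: add Red to get RBRBBBR; options L={ -1, -3/4, -5/8, -9/16 } R={ -17/32, -1/2, 0 } → -35/64
step 8: add Blue to get RBRBBBRB; options L={ -1, -3/4, -5/8, -9/16, -35/64 } R={ -17/32, -1/2, 0 } → -69/128
step 9: add Blue to get RBRBBBRBB; options L={ -1, -3/4, -5/8, -9/16, -35/64, -69/128 } R={ -17/32, -1/2, 0 } → -137/256
step 10: add Red to get RBRBBBRBBR; options L={ -1, -3/4, -5/8, -9/16, -35/64, -69/128 } R={ -137/256, -17/32, -1/2, 0 } → -275/512
step 11: add Blue to get RBRBBBRBBRB; options L={ -1, -3/4, -5/8, -9/16, -35/64, -69/128, -275/512 } R={ -137/256, -17/32, -1/2, 0 } → -549/1024
step 12: add Red to get RBRBBBRBBRBR; options L={ -1, -3/4, -5/8, -9/16, -35/64, -69/128, -275/512 } R={ -549/1024, -137/256, -17/32, -1/2, 0 } → -1099/2048
step 13: add Blue to get RBRBBBRBBRBRB; options L={ -1, -3/4, -5/8, -9/16, -35/64, -69/128, -275/512, -1099/2048 } R={ -549/1024, -137/256, -17/32, -1/2, 0 } → -2197/4096
step 14: add Red to get RBRBBBRBBRBRBR; options L={ -1, -3/4, -5/8, -9/16, -35/64, -69/128, -275/512, -1099/2048 } R={ -2197/4096, -549/1024, -137/256, -17/32, -1/2, 0 } → -4395/8192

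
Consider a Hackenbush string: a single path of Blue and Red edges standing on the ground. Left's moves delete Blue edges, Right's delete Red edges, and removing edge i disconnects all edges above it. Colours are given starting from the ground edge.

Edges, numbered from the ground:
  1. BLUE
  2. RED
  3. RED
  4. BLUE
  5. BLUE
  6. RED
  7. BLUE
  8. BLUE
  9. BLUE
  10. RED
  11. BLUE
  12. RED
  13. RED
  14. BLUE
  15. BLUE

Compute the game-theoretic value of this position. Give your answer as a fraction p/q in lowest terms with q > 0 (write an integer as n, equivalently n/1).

7079/16384

Prefix values for BLUE RED RED BLUE BLUE RED BLUE BLUE BLUE RED BLUE RED RED BLUE BLUE via {L|R} + simplicity:
1 of 15 · B · max L 0 · min R +∞ = 1
2 of 15 · BR · max L 0 · min R 1 = 1/2
3 of 15 · BRR · max L 0 · min R 1/2 = 1/4
4 of 15 · BRRB · max L 1/4 · min R 1/2 = 3/8
5 of 15 · BRRBB · max L 3/8 · min R 1/2 = 7/16
6 of 15 · BRRBBR · max L 3/8 · min R 7/16 = 13/32
7 of 15 · BRRBBRB · max L 13/32 · min R 7/16 = 27/64
8 of 15 · BRRBBRBB · max L 27/64 · min R 7/16 = 55/128
9 of 15 · BRRBBRBBB · max L 55/128 · min R 7/16 = 111/256
10 of 15 · BRRBBRBBBR · max L 55/128 · min R 111/256 = 221/512
11 of 15 · BRRBBRBBBRB · max L 221/512 · min R 111/256 = 443/1024
12 of 15 · BRRBBRBBBRBR · max L 221/512 · min R 443/1024 = 885/2048
13 of 15 · BRRBBRBBBRBRR · max L 221/512 · min R 885/2048 = 1769/4096
14 of 15 · BRRBBRBBBRBRRB · max L 1769/4096 · min R 885/2048 = 3539/8192
15 of 15 · BRRBBRBBBRBRRBB · max L 3539/8192 · min R 885/2048 = 7079/16384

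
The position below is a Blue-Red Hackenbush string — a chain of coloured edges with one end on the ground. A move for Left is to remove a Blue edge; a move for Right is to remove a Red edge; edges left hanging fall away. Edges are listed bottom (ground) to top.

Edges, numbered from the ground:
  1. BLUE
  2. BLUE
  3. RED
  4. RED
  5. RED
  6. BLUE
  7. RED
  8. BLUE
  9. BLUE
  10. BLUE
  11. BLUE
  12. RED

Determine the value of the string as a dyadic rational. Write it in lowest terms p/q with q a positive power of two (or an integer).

v(B) = { 0 | none } -> 1
v(BB) = { 0,1 | none } -> 2
v(BBR) = { 0,1 | 2 } -> 3/2
v(BBRR) = { 0,1 | 3/2,2 } -> 5/4
v(BBRRR) = { 0,1 | 5/4,3/2,2 } -> 9/8
v(BBRRRB) = { 0,1,9/8 | 5/4,3/2,2 } -> 19/16
v(BBRRRBR) = { 0,1,9/8 | 19/16,5/4,3/2,2 } -> 37/32
v(BBRRRBRB) = { 0,1,9/8,37/32 | 19/16,5/4,3/2,2 } -> 75/64
v(BBRRRBRBB) = { 0,1,9/8,37/32,75/64 | 19/16,5/4,3/2,2 } -> 151/128
v(BBRRRBRBBB) = { 0,1,9/8,37/32,75/64,151/128 | 19/16,5/4,3/2,2 } -> 303/256
v(BBRRRBRBBBB) = { 0,1,9/8,37/32,75/64,151/128,303/256 | 19/16,5/4,3/2,2 } -> 607/512
v(BBRRRBRBBBBR) = { 0,1,9/8,37/32,75/64,151/128,303/256 | 607/512,19/16,5/4,3/2,2 } -> 1213/1024

1213/1024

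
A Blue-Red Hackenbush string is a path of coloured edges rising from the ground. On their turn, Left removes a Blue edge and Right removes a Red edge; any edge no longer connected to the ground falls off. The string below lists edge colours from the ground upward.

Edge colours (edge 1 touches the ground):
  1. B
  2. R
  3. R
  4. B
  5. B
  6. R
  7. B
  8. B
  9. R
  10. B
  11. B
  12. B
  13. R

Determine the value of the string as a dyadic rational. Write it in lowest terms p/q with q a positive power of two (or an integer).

v(B) = { 0 | ∅ } so 1
v(BR) = { 0 | 1 } so 1/2
v(BRR) = { 0 | 1/2,1 } so 1/4
v(BRRB) = { 0,1/4 | 1/2,1 } so 3/8
v(BRRBB) = { 0,1/4,3/8 | 1/2,1 } so 7/16
v(BRRBBR) = { 0,1/4,3/8 | 7/16,1/2,1 } so 13/32
v(BRRBBRB) = { 0,1/4,3/8,13/32 | 7/16,1/2,1 } so 27/64
v(BRRBBRBB) = { 0,1/4,3/8,13/32,27/64 | 7/16,1/2,1 } so 55/128
v(BRRBBRBBR) = { 0,1/4,3/8,13/32,27/64 | 55/128,7/16,1/2,1 } so 109/256
v(BRRBBRBBRB) = { 0,1/4,3/8,13/32,27/64,109/256 | 55/128,7/16,1/2,1 } so 219/512
v(BRRBBRBBRBB) = { 0,1/4,3/8,13/32,27/64,109/256,219/512 | 55/128,7/16,1/2,1 } so 439/1024
v(BRRBBRBBRBBB) = { 0,1/4,3/8,13/32,27/64,109/256,219/512,439/1024 | 55/128,7/16,1/2,1 } so 879/2048
v(BRRBBRBBRBBBR) = { 0,1/4,3/8,13/32,27/64,109/256,219/512,439/1024 | 879/2048,55/128,7/16,1/2,1 } so 1757/4096

1757/4096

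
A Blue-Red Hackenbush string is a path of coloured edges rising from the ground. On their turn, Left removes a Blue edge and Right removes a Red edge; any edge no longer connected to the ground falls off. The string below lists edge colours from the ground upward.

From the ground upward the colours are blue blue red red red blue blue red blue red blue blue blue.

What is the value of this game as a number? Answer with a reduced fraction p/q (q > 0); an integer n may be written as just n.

step 1: add blue to get b; options L={ 0 } R={ ∅ } = 1
step 2: add blue to get bb; options L={ 0; 1 } R={ ∅ } = 2
step 3: add red to get bbr; options L={ 0; 1 } R={ 2 } = 3/2
step 4: add red to get bbrr; options L={ 0; 1 } R={ 3/2; 2 } = 5/4
step 5: add red to get bbrrr; options L={ 0; 1 } R={ 5/4; 3/2; 2 } = 9/8
step 6: add blue to get bbrrrb; options L={ 0; 1; 9/8 } R={ 5/4; 3/2; 2 } = 19/16
step 7: add blue to get bbrrrbb; options L={ 0; 1; 9/8; 19/16 } R={ 5/4; 3/2; 2 } = 39/32
step 8: add red to get bbrrrbbr; options L={ 0; 1; 9/8; 19/16 } R={ 39/32; 5/4; 3/2; 2 } = 77/64
step 9: add blue to get bbrrrbbrb; options L={ 0; 1; 9/8; 19/16; 77/64 } R={ 39/32; 5/4; 3/2; 2 } = 155/128
step 10: add red to get bbrrrbbrbr; options L={ 0; 1; 9/8; 19/16; 77/64 } R={ 155/128; 39/32; 5/4; 3/2; 2 } = 309/256
step 11: add blue to get bbrrrbbrbrb; options L={ 0; 1; 9/8; 19/16; 77/64; 309/256 } R={ 155/128; 39/32; 5/4; 3/2; 2 } = 619/512
step 12: add blue to get bbrrrbbrbrbb; options L={ 0; 1; 9/8; 19/16; 77/64; 309/256; 619/512 } R={ 155/128; 39/32; 5/4; 3/2; 2 } = 1239/1024
step 13: add blue to get bbrrrbbrbrbbb; options L={ 0; 1; 9/8; 19/16; 77/64; 309/256; 619/512; 1239/1024 } R={ 155/128; 39/32; 5/4; 3/2; 2 } = 2479/2048

2479/2048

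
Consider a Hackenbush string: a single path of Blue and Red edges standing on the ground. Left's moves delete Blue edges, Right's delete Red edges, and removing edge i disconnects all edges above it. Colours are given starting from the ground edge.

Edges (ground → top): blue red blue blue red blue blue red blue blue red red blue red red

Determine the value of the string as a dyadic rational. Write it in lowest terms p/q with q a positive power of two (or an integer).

Build val(s[:k]) for k = 1..15, string s = blue red blue blue red blue blue red blue blue red red blue red red.
step 1: add blue to get b; options L={ 0 } R={ — } gives 1
step 2: add red to get br; options L={ 0 } R={ 1 } gives 1/2
step 3: add blue to get brb; options L={ 0,1/2 } R={ 1 } gives 3/4
step 4: add blue to get brbb; options L={ 0,1/2,3/4 } R={ 1 } gives 7/8
step 5: add red to get brbbr; options L={ 0,1/2,3/4 } R={ 7/8,1 } gives 13/16
step 6: add blue to get brbbrb; options L={ 0,1/2,3/4,13/16 } R={ 7/8,1 } gives 27/32
step 7: add blue to get brbbrbb; options L={ 0,1/2,3/4,13/16,27/32 } R={ 7/8,1 } gives 55/64
step 8: add red to get brbbrbbr; options L={ 0,1/2,3/4,13/16,27/32 } R={ 55/64,7/8,1 } gives 109/128
step 9: add blue to get brbbrbbrb; options L={ 0,1/2,3/4,13/16,27/32,109/128 } R={ 55/64,7/8,1 } gives 219/256
step 10: add blue to get brbbrbbrbb; options L={ 0,1/2,3/4,13/16,27/32,109/128,219/256 } R={ 55/64,7/8,1 } gives 439/512
step 11: add red to get brbbrbbrbbr; options L={ 0,1/2,3/4,13/16,27/32,109/128,219/256 } R={ 439/512,55/64,7/8,1 } gives 877/1024
step 12: add red to get brbbrbbrbbrr; options L={ 0,1/2,3/4,13/16,27/32,109/128,219/256 } R={ 877/1024,439/512,55/64,7/8,1 } gives 1753/2048
step 13: add blue to get brbbrbbrbbrrb; options L={ 0,1/2,3/4,13/16,27/32,109/128,219/256,1753/2048 } R={ 877/1024,439/512,55/64,7/8,1 } gives 3507/4096
step 14: add red to get brbbrbbrbbrrbr; options L={ 0,1/2,3/4,13/16,27/32,109/128,219/256,1753/2048 } R={ 3507/4096,877/1024,439/512,55/64,7/8,1 } gives 7013/8192
step 15: add red to get brbbrbbrbbrrbrr; options L={ 0,1/2,3/4,13/16,27/32,109/128,219/256,1753/2048 } R={ 7013/8192,3507/4096,877/1024,439/512,55/64,7/8,1 } gives 14025/16384

14025/16384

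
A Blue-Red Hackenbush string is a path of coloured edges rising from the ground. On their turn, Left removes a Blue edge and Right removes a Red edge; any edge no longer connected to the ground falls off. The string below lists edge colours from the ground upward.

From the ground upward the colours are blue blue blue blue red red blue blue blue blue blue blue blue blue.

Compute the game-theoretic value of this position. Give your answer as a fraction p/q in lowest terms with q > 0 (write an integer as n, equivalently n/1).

3583/1024

Recurse on prefixes of the 14-edge string blue blue blue blue red red blue blue blue blue blue blue blue blue:
edge 1 of 14 (blue): { 0 | (no moves) } → 1
edge 2 of 14 (blue): { 0, 1 | (no moves) } → 2
edge 3 of 14 (blue): { 0, 1, 2 | (no moves) } → 3
edge 4 of 14 (blue): { 0, 1, 2, 3 | (no moves) } → 4
edge 5 of 14 (red): { 0, 1, 2, 3 | 4 } → 7/2
edge 6 of 14 (red): { 0, 1, 2, 3 | 7/2, 4 } → 13/4
edge 7 of 14 (blue): { 0, 1, 2, 3, 13/4 | 7/2, 4 } → 27/8
edge 8 of 14 (blue): { 0, 1, 2, 3, 13/4, 27/8 | 7/2, 4 } → 55/16
edge 9 of 14 (blue): { 0, 1, 2, 3, 13/4, 27/8, 55/16 | 7/2, 4 } → 111/32
edge 10 of 14 (blue): { 0, 1, 2, 3, 13/4, 27/8, 55/16, 111/32 | 7/2, 4 } → 223/64
edge 11 of 14 (blue): { 0, 1, 2, 3, 13/4, 27/8, 55/16, 111/32, 223/64 | 7/2, 4 } → 447/128
edge 12 of 14 (blue): { 0, 1, 2, 3, 13/4, 27/8, 55/16, 111/32, 223/64, 447/128 | 7/2, 4 } → 895/256
edge 13 of 14 (blue): { 0, 1, 2, 3, 13/4, 27/8, 55/16, 111/32, 223/64, 447/128, 895/256 | 7/2, 4 } → 1791/512
edge 14 of 14 (blue): { 0, 1, 2, 3, 13/4, 27/8, 55/16, 111/32, 223/64, 447/128, 895/256, 1791/512 | 7/2, 4 } → 3583/1024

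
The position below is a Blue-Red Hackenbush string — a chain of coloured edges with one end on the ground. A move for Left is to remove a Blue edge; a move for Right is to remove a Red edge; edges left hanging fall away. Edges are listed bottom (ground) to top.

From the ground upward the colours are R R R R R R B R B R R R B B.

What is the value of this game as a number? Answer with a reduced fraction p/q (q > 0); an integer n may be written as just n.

G_1 [R]  L=[]  R=[0]  = -1
G_2 [RR]  L=[]  R=[-1; 0]  = -2
G_3 [RRR]  L=[]  R=[-2; -1; 0]  = -3
G_4 [RRRR]  L=[]  R=[-3; -2; -1; 0]  = -4
G_5 [RRRRR]  L=[]  R=[-4; -3; -2; -1; 0]  = -5
G_6 [RRRRRR]  L=[]  R=[-5; -4; -3; -2; -1; 0]  = -6
G_7 [RRRRRRB]  L=[-6]  R=[-5; -4; -3; -2; -1; 0]  = -11/2
G_8 [RRRRRRBR]  L=[-6]  R=[-11/2; -5; -4; -3; -2; -1; 0]  = -23/4
G_9 [RRRRRRBRB]  L=[-6; -23/4]  R=[-11/2; -5; -4; -3; -2; -1; 0]  = -45/8
G_10 [RRRRRRBRBR]  L=[-6; -23/4]  R=[-45/8; -11/2; -5; -4; -3; -2; -1; 0]  = -91/16
G_11 [RRRRRRBRBRR]  L=[-6; -23/4]  R=[-91/16; -45/8; -11/2; -5; -4; -3; -2; -1; 0]  = -183/32
G_12 [RRRRRRBRBRRR]  L=[-6; -23/4]  R=[-183/32; -91/16; -45/8; -11/2; -5; -4; -3; -2; -1; 0]  = -367/64
G_13 [RRRRRRBRBRRRB]  L=[-6; -23/4; -367/64]  R=[-183/32; -91/16; -45/8; -11/2; -5; -4; -3; -2; -1; 0]  = -733/128
G_14 [RRRRRRBRBRRRBB]  L=[-6; -23/4; -367/64; -733/128]  R=[-183/32; -91/16; -45/8; -11/2; -5; -4; -3; -2; -1; 0]  = -1465/256

-1465/256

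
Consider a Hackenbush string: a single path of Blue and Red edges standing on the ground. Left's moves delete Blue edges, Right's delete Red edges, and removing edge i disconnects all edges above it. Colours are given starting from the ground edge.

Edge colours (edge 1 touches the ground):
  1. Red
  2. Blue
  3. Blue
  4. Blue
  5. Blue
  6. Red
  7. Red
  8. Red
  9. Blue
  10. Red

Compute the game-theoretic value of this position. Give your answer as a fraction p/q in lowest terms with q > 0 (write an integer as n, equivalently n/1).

v_1 [R]  L=[·]  R=[0]  ⇒ -1
v_2 [RB]  L=[-1]  R=[0]  ⇒ -1/2
v_3 [RBB]  L=[-1, -1/2]  R=[0]  ⇒ -1/4
v_4 [RBBB]  L=[-1, -1/2, -1/4]  R=[0]  ⇒ -1/8
v_5 [RBBBB]  L=[-1, -1/2, -1/4, -1/8]  R=[0]  ⇒ -1/16
v_6 [RBBBBR]  L=[-1, -1/2, -1/4, -1/8]  R=[-1/16, 0]  ⇒ -3/32
v_7 [RBBBBRR]  L=[-1, -1/2, -1/4, -1/8]  R=[-3/32, -1/16, 0]  ⇒ -7/64
v_8 [RBBBBRRR]  L=[-1, -1/2, -1/4, -1/8]  R=[-7/64, -3/32, -1/16, 0]  ⇒ -15/128
v_9 [RBBBBRRRB]  L=[-1, -1/2, -1/4, -1/8, -15/128]  R=[-7/64, -3/32, -1/16, 0]  ⇒ -29/256
v_10 [RBBBBRRRBR]  L=[-1, -1/2, -1/4, -1/8, -15/128]  R=[-29/256, -7/64, -3/32, -1/16, 0]  ⇒ -59/512

-59/512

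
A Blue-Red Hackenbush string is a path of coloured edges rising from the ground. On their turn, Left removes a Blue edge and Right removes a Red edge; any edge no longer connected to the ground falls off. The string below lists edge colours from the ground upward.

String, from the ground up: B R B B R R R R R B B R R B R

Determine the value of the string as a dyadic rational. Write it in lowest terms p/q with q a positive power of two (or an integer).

Build G(s[:k]) for k = 1..15, string s = B R B B R R R R R B B R R B R.
1 of 15 · B · max L 0 · min R +∞ -> 1
2 of 15 · BR · max L 0 · min R 1 -> 1/2
3 of 15 · BRB · max L 1/2 · min R 1 -> 3/4
4 of 15 · BRBB · max L 3/4 · min R 1 -> 7/8
5 of 15 · BRBBR · max L 3/4 · min R 7/8 -> 13/16
6 of 15 · BRBBRR · max L 3/4 · min R 13/16 -> 25/32
7 of 15 · BRBBRRR · max L 3/4 · min R 25/32 -> 49/64
8 of 15 · BRBBRRRR · max L 3/4 · min R 49/64 -> 97/128
9 of 15 · BRBBRRRRR · max L 3/4 · min R 97/128 -> 193/256
10 of 15 · BRBBRRRRRB · max L 193/256 · min R 97/128 -> 387/512
11 of 15 · BRBBRRRRRBB · max L 387/512 · min R 97/128 -> 775/1024
12 of 15 · BRBBRRRRRBBR · max L 387/512 · min R 775/1024 -> 1549/2048
13 of 15 · BRBBRRRRRBBRR · max L 387/512 · min R 1549/2048 -> 3097/4096
14 of 15 · BRBBRRRRRBBRRB · max L 3097/4096 · min R 1549/2048 -> 6195/8192
15 of 15 · BRBBRRRRRBBRRBR · max L 3097/4096 · min R 6195/8192 -> 12389/16384

12389/16384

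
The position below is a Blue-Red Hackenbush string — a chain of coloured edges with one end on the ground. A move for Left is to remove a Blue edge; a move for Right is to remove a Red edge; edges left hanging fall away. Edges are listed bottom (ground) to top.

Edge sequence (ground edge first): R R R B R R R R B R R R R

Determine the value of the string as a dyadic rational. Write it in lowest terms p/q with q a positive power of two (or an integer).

Prefix values for R R R B R R R R B R R R R via {L|R} + simplicity:
G(R) = { · | 0 } => -1
G(RR) = { · | -1, 0 } => -2
G(RRR) = { · | -2, -1, 0 } => -3
G(RRRB) = { -3 | -2, -1, 0 } => -5/2
G(RRRBR) = { -3 | -5/2, -2, -1, 0 } => -11/4
G(RRRBRR) = { -3 | -11/4, -5/2, -2, -1, 0 } => -23/8
G(RRRBRRR) = { -3 | -23/8, -11/4, -5/2, -2, -1, 0 } => -47/16
G(RRRBRRRR) = { -3 | -47/16, -23/8, -11/4, -5/2, -2, -1, 0 } => -95/32
G(RRRBRRRRB) = { -3, -95/32 | -47/16, -23/8, -11/4, -5/2, -2, -1, 0 } => -189/64
G(RRRBRRRRBR) = { -3, -95/32 | -189/64, -47/16, -23/8, -11/4, -5/2, -2, -1, 0 } => -379/128
G(RRRBRRRRBRR) = { -3, -95/32 | -379/128, -189/64, -47/16, -23/8, -11/4, -5/2, -2, -1, 0 } => -759/256
G(RRRBRRRRBRRR) = { -3, -95/32 | -759/256, -379/128, -189/64, -47/16, -23/8, -11/4, -5/2, -2, -1, 0 } => -1519/512
G(RRRBRRRRBRRRR) = { -3, -95/32 | -1519/512, -759/256, -379/128, -189/64, -47/16, -23/8, -11/4, -5/2, -2, -1, 0 } => -3039/1024

-3039/1024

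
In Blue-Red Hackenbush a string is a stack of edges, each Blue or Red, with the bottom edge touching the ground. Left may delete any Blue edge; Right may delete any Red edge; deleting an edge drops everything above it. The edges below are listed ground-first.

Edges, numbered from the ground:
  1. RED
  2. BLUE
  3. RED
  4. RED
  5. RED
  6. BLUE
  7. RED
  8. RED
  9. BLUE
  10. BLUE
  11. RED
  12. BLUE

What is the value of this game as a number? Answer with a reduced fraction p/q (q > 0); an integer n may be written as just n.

-1893/2048

1 of 12 · R · max L −∞ · min R 0 → -1
2 of 12 · RB · max L -1 · min R 0 → -1/2
3 of 12 · RBR · max L -1 · min R -1/2 → -3/4
4 of 12 · RBRR · max L -1 · min R -3/4 → -7/8
5 of 12 · RBRRR · max L -1 · min R -7/8 → -15/16
6 of 12 · RBRRRB · max L -15/16 · min R -7/8 → -29/32
7 of 12 · RBRRRBR · max L -15/16 · min R -29/32 → -59/64
8 of 12 · RBRRRBRR · max L -15/16 · min R -59/64 → -119/128
9 of 12 · RBRRRBRRB · max L -119/128 · min R -59/64 → -237/256
10 of 12 · RBRRRBRRBB · max L -237/256 · min R -59/64 → -473/512
11 of 12 · RBRRRBRRBBR · max L -237/256 · min R -473/512 → -947/1024
12 of 12 · RBRRRBRRBBRB · max L -947/1024 · min R -473/512 → -1893/2048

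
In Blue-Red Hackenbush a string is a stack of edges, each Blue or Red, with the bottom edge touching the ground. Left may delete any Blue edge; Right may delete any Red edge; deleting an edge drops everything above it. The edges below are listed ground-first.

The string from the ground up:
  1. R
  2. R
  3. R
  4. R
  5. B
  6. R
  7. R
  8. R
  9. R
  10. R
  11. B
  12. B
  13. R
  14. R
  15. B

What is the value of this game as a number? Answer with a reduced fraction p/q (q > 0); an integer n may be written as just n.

-8141/2048

Build G(s[:k]) for k = 1..15, string s = R R R R B R R R R R B B R R B.
R: Left { none }, Right { 0 } so simplest -1
RR: Left { none }, Right { -1 0 } so simplest -2
RRR: Left { none }, Right { -2 -1 0 } so simplest -3
RRRR: Left { none }, Right { -3 -2 -1 0 } so simplest -4
RRRRB: Left { -4 }, Right { -3 -2 -1 0 } so simplest -7/2
RRRRBR: Left { -4 }, Right { -7/2 -3 -2 -1 0 } so simplest -15/4
RRRRBRR: Left { -4 }, Right { -15/4 -7/2 -3 -2 -1 0 } so simplest -31/8
RRRRBRRR: Left { -4 }, Right { -31/8 -15/4 -7/2 -3 -2 -1 0 } so simplest -63/16
RRRRBRRRR: Left { -4 }, Right { -63/16 -31/8 -15/4 -7/2 -3 -2 -1 0 } so simplest -127/32
RRRRBRRRRR: Left { -4 }, Right { -127/32 -63/16 -31/8 -15/4 -7/2 -3 -2 -1 0 } so simplest -255/64
RRRRBRRRRRB: Left { -4 -255/64 }, Right { -127/32 -63/16 -31/8 -15/4 -7/2 -3 -2 -1 0 } so simplest -509/128
RRRRBRRRRRBB: Left { -4 -255/64 -509/128 }, Right { -127/32 -63/16 -31/8 -15/4 -7/2 -3 -2 -1 0 } so simplest -1017/256
RRRRBRRRRRBBR: Left { -4 -255/64 -509/128 }, Right { -1017/256 -127/32 -63/16 -31/8 -15/4 -7/2 -3 -2 -1 0 } so simplest -2035/512
RRRRBRRRRRBBRR: Left { -4 -255/64 -509/128 }, Right { -2035/512 -1017/256 -127/32 -63/16 -31/8 -15/4 -7/2 -3 -2 -1 0 } so simplest -4071/1024
RRRRBRRRRRBBRRB: Left { -4 -255/64 -509/128 -4071/1024 }, Right { -2035/512 -1017/256 -127/32 -63/16 -31/8 -15/4 -7/2 -3 -2 -1 0 } so simplest -8141/2048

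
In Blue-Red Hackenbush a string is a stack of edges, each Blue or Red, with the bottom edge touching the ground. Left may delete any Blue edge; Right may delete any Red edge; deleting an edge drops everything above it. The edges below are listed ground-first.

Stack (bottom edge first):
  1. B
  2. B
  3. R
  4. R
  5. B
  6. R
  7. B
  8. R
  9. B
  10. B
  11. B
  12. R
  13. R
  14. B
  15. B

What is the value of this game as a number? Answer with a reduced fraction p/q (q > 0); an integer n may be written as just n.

Prefix values for B B R R B R B R B B B R R B B via {L|R} + simplicity:
B: Left { 0 }, Right {  } => simplest 1
BB: Left { 0; 1 }, Right {  } => simplest 2
BBR: Left { 0; 1 }, Right { 2 } => simplest 3/2
BBRR: Left { 0; 1 }, Right { 3/2; 2 } => simplest 5/4
BBRRB: Left { 0; 1; 5/4 }, Right { 3/2; 2 } => simplest 11/8
BBRRBR: Left { 0; 1; 5/4 }, Right { 11/8; 3/2; 2 } => simplest 21/16
BBRRBRB: Left { 0; 1; 5/4; 21/16 }, Right { 11/8; 3/2; 2 } => simplest 43/32
BBRRBRBR: Left { 0; 1; 5/4; 21/16 }, Right { 43/32; 11/8; 3/2; 2 } => simplest 85/64
BBRRBRBRB: Left { 0; 1; 5/4; 21/16; 85/64 }, Right { 43/32; 11/8; 3/2; 2 } => simplest 171/128
BBRRBRBRBB: Left { 0; 1; 5/4; 21/16; 85/64; 171/128 }, Right { 43/32; 11/8; 3/2; 2 } => simplest 343/256
BBRRBRBRBBB: Left { 0; 1; 5/4; 21/16; 85/64; 171/128; 343/256 }, Right { 43/32; 11/8; 3/2; 2 } => simplest 687/512
BBRRBRBRBBBR: Left { 0; 1; 5/4; 21/16; 85/64; 171/128; 343/256 }, Right { 687/512; 43/32; 11/8; 3/2; 2 } => simplest 1373/1024
BBRRBRBRBBBRR: Left { 0; 1; 5/4; 21/16; 85/64; 171/128; 343/256 }, Right { 1373/1024; 687/512; 43/32; 11/8; 3/2; 2 } => simplest 2745/2048
BBRRBRBRBBBRRB: Left { 0; 1; 5/4; 21/16; 85/64; 171/128; 343/256; 2745/2048 }, Right { 1373/1024; 687/512; 43/32; 11/8; 3/2; 2 } => simplest 5491/4096
BBRRBRBRBBBRRBB: Left { 0; 1; 5/4; 21/16; 85/64; 171/128; 343/256; 2745/2048; 5491/4096 }, Right { 1373/1024; 687/512; 43/32; 11/8; 3/2; 2 } => simplest 10983/8192

10983/8192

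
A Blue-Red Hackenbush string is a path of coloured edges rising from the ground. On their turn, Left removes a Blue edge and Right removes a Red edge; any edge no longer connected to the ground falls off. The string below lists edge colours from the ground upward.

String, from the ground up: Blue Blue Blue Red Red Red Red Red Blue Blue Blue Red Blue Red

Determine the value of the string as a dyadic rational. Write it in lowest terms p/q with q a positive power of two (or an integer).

4213/2048

G_1 [B]  L=[0]  R=[—]  gives 1
G_2 [BB]  L=[0 1]  R=[—]  gives 2
G_3 [BBB]  L=[0 1 2]  R=[—]  gives 3
G_4 [BBBR]  L=[0 1 2]  R=[3]  gives 5/2
G_5 [BBBRR]  L=[0 1 2]  R=[5/2 3]  gives 9/4
G_6 [BBBRRR]  L=[0 1 2]  R=[9/4 5/2 3]  gives 17/8
G_7 [BBBRRRR]  L=[0 1 2]  R=[17/8 9/4 5/2 3]  gives 33/16
G_8 [BBBRRRRR]  L=[0 1 2]  R=[33/16 17/8 9/4 5/2 3]  gives 65/32
G_9 [BBBRRRRRB]  L=[0 1 2 65/32]  R=[33/16 17/8 9/4 5/2 3]  gives 131/64
G_10 [BBBRRRRRBB]  L=[0 1 2 65/32 131/64]  R=[33/16 17/8 9/4 5/2 3]  gives 263/128
G_11 [BBBRRRRRBBB]  L=[0 1 2 65/32 131/64 263/128]  R=[33/16 17/8 9/4 5/2 3]  gives 527/256
G_12 [BBBRRRRRBBBR]  L=[0 1 2 65/32 131/64 263/128]  R=[527/256 33/16 17/8 9/4 5/2 3]  gives 1053/512
G_13 [BBBRRRRRBBBRB]  L=[0 1 2 65/32 131/64 263/128 1053/512]  R=[527/256 33/16 17/8 9/4 5/2 3]  gives 2107/1024
G_14 [BBBRRRRRBBBRBR]  L=[0 1 2 65/32 131/64 263/128 1053/512]  R=[2107/1024 527/256 33/16 17/8 9/4 5/2 3]  gives 4213/2048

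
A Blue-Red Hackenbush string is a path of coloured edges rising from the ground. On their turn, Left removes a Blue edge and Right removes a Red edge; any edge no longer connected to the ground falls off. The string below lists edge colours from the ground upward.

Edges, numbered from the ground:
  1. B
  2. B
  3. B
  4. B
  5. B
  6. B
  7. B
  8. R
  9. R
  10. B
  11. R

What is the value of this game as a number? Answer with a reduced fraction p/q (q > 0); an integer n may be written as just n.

101/16

Recurse on prefixes of the 11-edge string B B B B B B B R R B R:
edge 1 of 11 (B): { 0 |  } — 1
edge 2 of 11 (B): { 0 1 |  } — 2
edge 3 of 11 (B): { 0 1 2 |  } — 3
edge 4 of 11 (B): { 0 1 2 3 |  } — 4
edge 5 of 11 (B): { 0 1 2 3 4 |  } — 5
edge 6 of 11 (B): { 0 1 2 3 4 5 |  } — 6
edge 7 of 11 (B): { 0 1 2 3 4 5 6 |  } — 7
edge 8 of 11 (R): { 0 1 2 3 4 5 6 | 7 } — 13/2
edge 9 of 11 (R): { 0 1 2 3 4 5 6 | 13/2 7 } — 25/4
edge 10 of 11 (B): { 0 1 2 3 4 5 6 25/4 | 13/2 7 } — 51/8
edge 11 of 11 (R): { 0 1 2 3 4 5 6 25/4 | 51/8 13/2 7 } — 101/16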